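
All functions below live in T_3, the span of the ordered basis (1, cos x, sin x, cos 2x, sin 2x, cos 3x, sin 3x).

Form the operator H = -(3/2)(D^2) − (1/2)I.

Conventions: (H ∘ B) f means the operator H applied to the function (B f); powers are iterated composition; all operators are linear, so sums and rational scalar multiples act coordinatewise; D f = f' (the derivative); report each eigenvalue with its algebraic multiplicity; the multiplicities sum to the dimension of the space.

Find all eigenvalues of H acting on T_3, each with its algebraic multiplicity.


image of 1: -1/2
image of cos x: cos x
image of sin x: sin x
image of cos 2x: (11/2)cos 2x
image of sin 2x: (11/2)sin 2x
image of cos 3x: 13cos 3x
image of sin 3x: 13sin 3x
the matrix is diagonal; its diagonal is (-1/2, 1, 1, 11/2, 11/2, 13, 13)
for a triangular matrix the eigenvalues are the diagonal entries, with algebraic multiplicity their repetition count

λ = -1/2 (multiplicity 1), λ = 1 (multiplicity 2), λ = 11/2 (multiplicity 2), λ = 13 (multiplicity 2)


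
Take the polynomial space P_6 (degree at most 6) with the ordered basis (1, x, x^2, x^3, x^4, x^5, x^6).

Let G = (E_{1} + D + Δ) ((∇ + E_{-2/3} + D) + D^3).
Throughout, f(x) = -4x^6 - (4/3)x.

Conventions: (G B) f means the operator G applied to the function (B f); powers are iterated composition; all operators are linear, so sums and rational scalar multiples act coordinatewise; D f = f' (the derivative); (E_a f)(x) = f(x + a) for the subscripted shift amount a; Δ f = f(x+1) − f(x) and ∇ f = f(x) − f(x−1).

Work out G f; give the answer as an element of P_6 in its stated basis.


the result is g(x) = -4x^6 - 104x^5 - (1700/3)x^4 - (25280/27)x^3 - (138740/27)x^2 - (247244/81)x - 762736/729

∇ f = -24x^5 + 60x^4 - 80x^3 + 60x^2 - 24x + 8/3
E_{-2/3} f = -4x^6 + 16x^5 - (80/3)x^4 + (640/27)x^3 - (320/27)x^2 + (148/81)x + 392/729
D f = -24x^5 - 4/3
(∇ + E_{-2/3} + D) f = -4x^6 - 32x^5 + (100/3)x^4 - (1520/27)x^3 + (1300/27)x^2 - (1796/81)x + 1364/729
D f = -24x^5 - 4/3
D D f = -120x^4
D D D f = -480x^3
((∇ + E_{-2/3} + D) + D^3) f = -4x^6 - 32x^5 + (100/3)x^4 - (14480/27)x^3 + (1300/27)x^2 - (1796/81)x + 1364/729
E_{1} ((∇ + E_{-2/3} + D) + D^3) f = -4x^6 - 56x^5 - (560/3)x^4 - (21680/27)x^3 - (47000/27)x^2 - (128420/81)x - 372604/729
D ((∇ + E_{-2/3} + D) + D^3) f = -24x^5 - 160x^4 + (400/3)x^3 - (14480/9)x^2 + (2600/27)x - 1796/81
Δ ((∇ + E_{-2/3} + D) + D^3) f = -24x^5 - 220x^4 - (800/3)x^3 - (16100/9)x^2 - (42208/27)x - 41552/81
(E_{1} + D + Δ) ((∇ + E_{-2/3} + D) + D^3) f = -4x^6 - 104x^5 - (1700/3)x^4 - (25280/27)x^3 - (138740/27)x^2 - (247244/81)x - 762736/729


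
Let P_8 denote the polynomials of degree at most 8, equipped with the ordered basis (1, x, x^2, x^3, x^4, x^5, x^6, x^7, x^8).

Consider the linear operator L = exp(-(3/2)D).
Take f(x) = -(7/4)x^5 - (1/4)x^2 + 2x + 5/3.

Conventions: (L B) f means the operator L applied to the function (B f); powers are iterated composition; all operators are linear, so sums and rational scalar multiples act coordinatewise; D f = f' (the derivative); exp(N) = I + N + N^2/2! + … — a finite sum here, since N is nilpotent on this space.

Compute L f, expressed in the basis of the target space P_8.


the image equals g(x) = -(7/4)x^5 + (105/8)x^4 - (315/8)x^3 + (941/16)x^2 - (2659/64)x + 4375/384

order-1 term: (105/8)x^4 + (3/4)x - 3
order-2 term: -(315/8)x^3 - 9/16
order-3 term: (945/16)x^2
order-4 term: -(2835/64)x
order-5 term: 1701/128
the series for exp(-(3/2)D) f terminates at order 5
exp(-(3/2)D) f = -(7/4)x^5 + (105/8)x^4 - (315/8)x^3 + (941/16)x^2 - (2659/64)x + 4375/384


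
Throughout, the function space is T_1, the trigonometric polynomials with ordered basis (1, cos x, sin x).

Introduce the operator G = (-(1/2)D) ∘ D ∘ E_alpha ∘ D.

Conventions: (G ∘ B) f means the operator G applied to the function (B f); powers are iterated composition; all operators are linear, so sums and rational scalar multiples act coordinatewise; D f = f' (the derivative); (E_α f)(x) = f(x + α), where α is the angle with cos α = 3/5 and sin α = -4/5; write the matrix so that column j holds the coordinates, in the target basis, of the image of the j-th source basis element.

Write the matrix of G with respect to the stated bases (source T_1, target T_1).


image of 1: 0
image of cos x: (2/5)cos x - (3/10)sin x
image of sin x: (3/10)cos x + (2/5)sin x
each image's coordinates form column j of the matrix

the matrix is [[0, 0, 0]; [0, 2/5, 3/10]; [0, -3/10, 2/5]] (rows listed top to bottom)


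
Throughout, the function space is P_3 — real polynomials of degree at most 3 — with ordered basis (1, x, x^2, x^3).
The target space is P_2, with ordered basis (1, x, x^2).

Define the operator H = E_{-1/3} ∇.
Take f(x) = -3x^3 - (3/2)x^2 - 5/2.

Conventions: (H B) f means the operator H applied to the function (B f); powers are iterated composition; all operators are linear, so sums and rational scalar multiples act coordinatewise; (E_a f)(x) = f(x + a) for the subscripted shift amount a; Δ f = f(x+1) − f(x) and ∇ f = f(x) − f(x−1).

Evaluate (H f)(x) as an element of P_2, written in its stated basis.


the image equals g(x) = -9x^2 + 12x - 9/2

∇ f = -9x^2 + 6x - 3/2
E_{-1/3} ∇ f = -9x^2 + 12x - 9/2


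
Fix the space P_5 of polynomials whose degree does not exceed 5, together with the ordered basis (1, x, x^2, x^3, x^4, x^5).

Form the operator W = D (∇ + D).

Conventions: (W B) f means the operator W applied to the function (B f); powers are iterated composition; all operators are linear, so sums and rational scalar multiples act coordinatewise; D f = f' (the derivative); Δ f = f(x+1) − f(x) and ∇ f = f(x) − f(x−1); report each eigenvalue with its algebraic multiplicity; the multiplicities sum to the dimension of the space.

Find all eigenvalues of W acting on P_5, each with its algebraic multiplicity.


image of 1: 0
image of x: 0
image of x^2: 4
image of x^3: 12x - 3
image of x^4: 24x^2 - 12x + 4
image of x^5: 40x^3 - 30x^2 + 20x - 5
the matrix is upper triangular; its diagonal is (0, 0, 0, 0, 0, 0)
for a triangular matrix the eigenvalues are the diagonal entries, with algebraic multiplicity their repetition count

λ = 0 (multiplicity 6)


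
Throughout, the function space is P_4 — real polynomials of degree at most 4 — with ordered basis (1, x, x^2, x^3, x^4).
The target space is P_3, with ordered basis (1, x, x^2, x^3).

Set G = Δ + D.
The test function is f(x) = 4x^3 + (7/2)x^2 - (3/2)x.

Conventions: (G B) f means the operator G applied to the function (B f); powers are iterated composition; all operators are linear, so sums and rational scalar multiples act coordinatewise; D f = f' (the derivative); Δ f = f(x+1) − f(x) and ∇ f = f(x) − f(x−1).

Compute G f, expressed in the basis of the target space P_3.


the result is g(x) = 24x^2 + 26x + 9/2

Δ f = 12x^2 + 19x + 6
D f = 12x^2 + 7x - 3/2
(Δ + D) f = 24x^2 + 26x + 9/2


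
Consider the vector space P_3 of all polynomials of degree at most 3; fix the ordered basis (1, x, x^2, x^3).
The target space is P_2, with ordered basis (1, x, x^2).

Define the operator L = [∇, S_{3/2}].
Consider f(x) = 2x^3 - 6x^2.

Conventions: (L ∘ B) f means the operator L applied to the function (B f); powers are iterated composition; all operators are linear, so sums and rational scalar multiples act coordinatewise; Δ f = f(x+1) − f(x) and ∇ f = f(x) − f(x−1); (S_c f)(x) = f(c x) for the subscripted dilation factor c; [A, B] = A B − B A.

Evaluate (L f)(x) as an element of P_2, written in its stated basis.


S_{3/2} f = (27/4)x^3 - (27/2)x^2
∇ S_{3/2} f = (81/4)x^2 - (189/4)x + 81/4
∇ f = 6x^2 - 18x + 8
S_{3/2} ∇ f = (27/2)x^2 - 27x + 8
[∇, S_{3/2}] f = (27/4)x^2 - (81/4)x + 49/4

the result is g(x) = (27/4)x^2 - (81/4)x + 49/4


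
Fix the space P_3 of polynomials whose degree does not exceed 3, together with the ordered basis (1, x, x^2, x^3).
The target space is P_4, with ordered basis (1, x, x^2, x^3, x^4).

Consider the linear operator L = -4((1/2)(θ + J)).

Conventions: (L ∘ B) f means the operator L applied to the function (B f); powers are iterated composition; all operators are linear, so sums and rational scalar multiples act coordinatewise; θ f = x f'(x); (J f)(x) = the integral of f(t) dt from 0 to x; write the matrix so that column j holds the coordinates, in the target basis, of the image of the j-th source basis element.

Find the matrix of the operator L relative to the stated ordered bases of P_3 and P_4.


the matrix is [[0, 0, 0, 0]; [-2, -2, 0, 0]; [0, -1, -4, 0]; [0, 0, -2/3, -6]; [0, 0, 0, -1/2]] (rows listed top to bottom)

image of 1: -2x
image of x: -x^2 - 2x
image of x^2: -(2/3)x^3 - 4x^2
image of x^3: -(1/2)x^4 - 6x^3
each image's coordinates form column j of the matrix


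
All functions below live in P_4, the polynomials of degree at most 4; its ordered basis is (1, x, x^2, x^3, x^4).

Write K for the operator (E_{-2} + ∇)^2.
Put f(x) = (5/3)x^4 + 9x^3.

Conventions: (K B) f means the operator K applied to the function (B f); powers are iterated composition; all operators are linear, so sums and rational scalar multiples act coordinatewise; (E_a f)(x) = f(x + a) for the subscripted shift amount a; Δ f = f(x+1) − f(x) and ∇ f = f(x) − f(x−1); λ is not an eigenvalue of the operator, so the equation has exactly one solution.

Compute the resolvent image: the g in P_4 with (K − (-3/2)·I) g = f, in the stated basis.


the result is g(x) = (2/3)x^4 + (86/15)x^3 + (24/25)x^2 - (7264/375)x + 10928/625

write g with unknown coordinates in the stated basis and equate coefficients in (K − (-3/2)·I) g = f
solving from the highest basis element down gives g = (2/3)x^4 + (86/15)x^3 + (24/25)x^2 - (7264/375)x + 10928/625
check: K g = (2/3)x^4 + (2/5)x^3 - (36/25)x^2 + (3632/125)x - 16392/625
so K g − (-3/2)·g = (5/3)x^4 + 9x^3 = f ✓


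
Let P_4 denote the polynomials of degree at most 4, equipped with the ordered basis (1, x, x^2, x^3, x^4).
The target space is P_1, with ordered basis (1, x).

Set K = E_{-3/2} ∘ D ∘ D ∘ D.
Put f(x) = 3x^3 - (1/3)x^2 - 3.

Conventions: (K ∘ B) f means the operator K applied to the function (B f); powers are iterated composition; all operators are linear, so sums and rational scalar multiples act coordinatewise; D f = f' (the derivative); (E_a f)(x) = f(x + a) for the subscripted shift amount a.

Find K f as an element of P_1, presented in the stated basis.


the result is g(x) = 18

D f = 9x^2 - (2/3)x
D D f = 18x - 2/3
D D D f = 18
E_{-3/2} D D D f = 18


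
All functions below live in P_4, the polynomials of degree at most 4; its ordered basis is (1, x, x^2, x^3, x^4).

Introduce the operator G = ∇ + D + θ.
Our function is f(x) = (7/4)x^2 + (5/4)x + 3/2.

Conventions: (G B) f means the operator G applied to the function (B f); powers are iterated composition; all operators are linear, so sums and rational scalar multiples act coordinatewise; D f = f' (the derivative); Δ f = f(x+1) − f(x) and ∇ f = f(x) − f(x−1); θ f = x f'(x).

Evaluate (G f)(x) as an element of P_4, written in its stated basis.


∇ f = (7/2)x - 1/2
D f = (7/2)x + 5/4
θ f = (7/2)x^2 + (5/4)x
(∇ + D + θ) f = (7/2)x^2 + (33/4)x + 3/4

the image equals g(x) = (7/2)x^2 + (33/4)x + 3/4


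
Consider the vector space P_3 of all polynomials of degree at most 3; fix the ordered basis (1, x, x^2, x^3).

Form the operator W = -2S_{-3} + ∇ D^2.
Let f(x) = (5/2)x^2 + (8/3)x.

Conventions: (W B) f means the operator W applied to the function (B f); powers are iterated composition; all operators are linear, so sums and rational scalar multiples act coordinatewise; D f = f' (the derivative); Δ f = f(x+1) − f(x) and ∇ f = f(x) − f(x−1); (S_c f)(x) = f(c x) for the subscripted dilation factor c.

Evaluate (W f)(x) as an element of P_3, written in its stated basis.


S_{-3} f = (45/2)x^2 - 8x
(-2S_{-3}) f = -45x^2 + 16x
D f = 5x + 8/3
D D f = 5
∇ D^2 f = 0
(-2S_{-3} + ∇ D^2) f = -45x^2 + 16x

the result is g(x) = -45x^2 + 16x


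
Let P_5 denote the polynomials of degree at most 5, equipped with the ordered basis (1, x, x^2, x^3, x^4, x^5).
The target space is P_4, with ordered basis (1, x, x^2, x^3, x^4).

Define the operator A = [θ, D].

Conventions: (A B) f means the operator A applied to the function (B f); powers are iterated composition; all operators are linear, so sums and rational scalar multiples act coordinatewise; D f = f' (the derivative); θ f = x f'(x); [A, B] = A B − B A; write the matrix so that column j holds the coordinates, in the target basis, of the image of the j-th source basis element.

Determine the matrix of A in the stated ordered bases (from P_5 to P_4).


image of 1: 0
image of x: -1
image of x^2: -2x
image of x^3: -3x^2
image of x^4: -4x^3
image of x^5: -5x^4
each image's coordinates form column j of the matrix

the matrix is [[0, -1, 0, 0, 0, 0]; [0, 0, -2, 0, 0, 0]; [0, 0, 0, -3, 0, 0]; [0, 0, 0, 0, -4, 0]; [0, 0, 0, 0, 0, -5]] (rows listed top to bottom)


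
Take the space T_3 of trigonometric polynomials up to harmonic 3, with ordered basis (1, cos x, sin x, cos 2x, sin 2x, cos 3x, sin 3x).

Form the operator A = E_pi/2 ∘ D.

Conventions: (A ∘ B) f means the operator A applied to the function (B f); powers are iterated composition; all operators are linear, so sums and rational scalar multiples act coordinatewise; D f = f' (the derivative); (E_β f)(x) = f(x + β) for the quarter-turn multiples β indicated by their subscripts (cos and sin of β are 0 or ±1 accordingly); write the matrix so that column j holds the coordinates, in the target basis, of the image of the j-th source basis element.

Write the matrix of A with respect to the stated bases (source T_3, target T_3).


image of 1: 0
image of cos x: -cos x
image of sin x: -sin x
image of cos 2x: 2sin 2x
image of sin 2x: -2cos 2x
image of cos 3x: 3cos 3x
image of sin 3x: 3sin 3x
each image's coordinates form column j of the matrix

the matrix is [[0, 0, 0, 0, 0, 0, 0]; [0, -1, 0, 0, 0, 0, 0]; [0, 0, -1, 0, 0, 0, 0]; [0, 0, 0, 0, -2, 0, 0]; [0, 0, 0, 2, 0, 0, 0]; [0, 0, 0, 0, 0, 3, 0]; [0, 0, 0, 0, 0, 0, 3]] (rows listed top to bottom)


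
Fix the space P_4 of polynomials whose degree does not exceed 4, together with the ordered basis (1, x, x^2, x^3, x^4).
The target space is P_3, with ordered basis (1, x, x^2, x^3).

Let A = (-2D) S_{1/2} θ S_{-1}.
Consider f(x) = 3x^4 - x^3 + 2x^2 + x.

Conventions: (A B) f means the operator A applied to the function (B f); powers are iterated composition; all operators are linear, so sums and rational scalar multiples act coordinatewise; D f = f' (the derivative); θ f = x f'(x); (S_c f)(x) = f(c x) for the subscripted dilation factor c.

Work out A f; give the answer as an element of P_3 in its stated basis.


the result is g(x) = -6x^3 - (9/4)x^2 - 4x + 1

S_{-1} f = 3x^4 + x^3 + 2x^2 - x
θ S_{-1} f = 12x^4 + 3x^3 + 4x^2 - x
S_{1/2} θ S_{-1} f = (3/4)x^4 + (3/8)x^3 + x^2 - (1/2)x
D (S_{1/2} θ S_{-1}) f = 3x^3 + (9/8)x^2 + 2x - 1/2
(-2D) (S_{1/2} θ S_{-1}) f = -6x^3 - (9/4)x^2 - 4x + 1


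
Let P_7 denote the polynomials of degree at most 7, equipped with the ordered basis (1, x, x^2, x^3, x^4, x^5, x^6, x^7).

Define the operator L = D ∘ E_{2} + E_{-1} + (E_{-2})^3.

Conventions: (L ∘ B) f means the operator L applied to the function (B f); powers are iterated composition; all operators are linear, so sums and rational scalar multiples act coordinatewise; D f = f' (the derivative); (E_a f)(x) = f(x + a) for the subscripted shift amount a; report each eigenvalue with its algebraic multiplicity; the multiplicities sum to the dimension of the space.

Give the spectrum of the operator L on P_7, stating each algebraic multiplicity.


λ = 2 (multiplicity 8)

image of 1: 2
image of x: 2x - 6
image of x^2: 2x^2 - 12x + 41
image of x^3: 2x^3 - 18x^2 + 123x - 205
image of x^4: 2x^4 - 24x^3 + 246x^2 - 820x + 1329
image of x^5: 2x^5 - 30x^4 + 410x^3 - 2050x^2 + 6645x - 7697
image of x^6: 2x^6 - 36x^5 + 615x^4 - 4100x^3 + 19935x^2 - 46182x + 46849
image of x^7: 2x^7 - 42x^6 + 861x^5 - 7175x^4 + 46515x^3 - 161637x^2 + 327943x - 279489
the matrix is upper triangular; its diagonal is (2, 2, 2, 2, 2, 2, 2, 2)
for a triangular matrix the eigenvalues are the diagonal entries, with algebraic multiplicity their repetition count


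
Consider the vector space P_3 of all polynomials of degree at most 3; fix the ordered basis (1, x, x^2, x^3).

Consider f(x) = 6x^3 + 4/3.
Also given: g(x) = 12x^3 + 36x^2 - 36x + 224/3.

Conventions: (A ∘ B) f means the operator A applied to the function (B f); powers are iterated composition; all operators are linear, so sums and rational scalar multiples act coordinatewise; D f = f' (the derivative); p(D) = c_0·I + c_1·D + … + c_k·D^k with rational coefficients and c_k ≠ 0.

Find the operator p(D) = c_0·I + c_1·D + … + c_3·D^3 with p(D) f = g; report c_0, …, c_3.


D^0 f = 6x^3 + 4/3
D^1 f = 18x^2
D^2 f = 36x
D^3 f = 36
matching coefficients of g against c_0 f + c_1 Df + … from the top degree down determines the c_i
solution: c_0 = 2, c_1 = 2, c_2 = -1, c_3 = 2

p(D) = 2·I + 2·D − D^2 + 2·D^3, i.e. c_0 = 2, c_1 = 2, c_2 = -1, c_3 = 2


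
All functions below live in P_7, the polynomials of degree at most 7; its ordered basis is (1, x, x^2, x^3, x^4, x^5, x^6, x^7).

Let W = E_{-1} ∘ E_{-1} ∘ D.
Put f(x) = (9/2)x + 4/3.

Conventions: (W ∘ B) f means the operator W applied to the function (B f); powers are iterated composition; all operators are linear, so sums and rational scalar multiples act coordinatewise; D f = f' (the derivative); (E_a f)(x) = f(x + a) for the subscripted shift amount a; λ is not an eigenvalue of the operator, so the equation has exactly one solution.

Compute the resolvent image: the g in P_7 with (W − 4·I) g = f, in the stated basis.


the result is g(x) = -(9/8)x - 59/96

write g with unknown coordinates in the stated basis and equate coefficients in (W − 4·I) g = f
solving from the highest basis element down gives g = -(9/8)x - 59/96
check: W g = -9/8
so W g − 4·g = (9/2)x + 4/3 = f ✓


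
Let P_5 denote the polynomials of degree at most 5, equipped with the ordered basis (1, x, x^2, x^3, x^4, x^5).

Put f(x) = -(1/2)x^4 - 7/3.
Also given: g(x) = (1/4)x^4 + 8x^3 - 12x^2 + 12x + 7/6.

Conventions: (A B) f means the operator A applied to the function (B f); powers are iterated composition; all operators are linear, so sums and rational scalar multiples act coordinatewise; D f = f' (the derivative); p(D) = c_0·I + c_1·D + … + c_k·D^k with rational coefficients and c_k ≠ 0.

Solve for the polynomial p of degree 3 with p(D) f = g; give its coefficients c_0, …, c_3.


D^0 f = -(1/2)x^4 - 7/3
D^1 f = -2x^3
D^2 f = -6x^2
D^3 f = -12x
matching coefficients of g against c_0 f + c_1 Df + … from the top degree down determines the c_i
solution: c_0 = -1/2, c_1 = -4, c_2 = 2, c_3 = -1

c_0 = -1/2, c_1 = -4, c_2 = 2, c_3 = -1


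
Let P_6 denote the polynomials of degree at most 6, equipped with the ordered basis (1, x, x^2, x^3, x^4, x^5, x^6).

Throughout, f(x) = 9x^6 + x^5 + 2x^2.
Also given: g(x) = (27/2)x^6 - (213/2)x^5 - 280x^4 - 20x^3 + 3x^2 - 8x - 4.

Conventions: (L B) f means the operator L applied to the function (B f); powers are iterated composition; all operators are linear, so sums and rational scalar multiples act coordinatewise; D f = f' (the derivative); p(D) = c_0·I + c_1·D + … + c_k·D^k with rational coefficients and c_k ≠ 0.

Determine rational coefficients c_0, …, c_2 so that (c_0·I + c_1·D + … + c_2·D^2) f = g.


p(D) = (3/2)·I − 2·D − D^2, i.e. c_0 = 3/2, c_1 = -2, c_2 = -1

D^0 f = 9x^6 + x^5 + 2x^2
D^1 f = 54x^5 + 5x^4 + 4x
D^2 f = 270x^4 + 20x^3 + 4
matching coefficients of g against c_0 f + c_1 Df + … from the top degree down determines the c_i
solution: c_0 = 3/2, c_1 = -2, c_2 = -1


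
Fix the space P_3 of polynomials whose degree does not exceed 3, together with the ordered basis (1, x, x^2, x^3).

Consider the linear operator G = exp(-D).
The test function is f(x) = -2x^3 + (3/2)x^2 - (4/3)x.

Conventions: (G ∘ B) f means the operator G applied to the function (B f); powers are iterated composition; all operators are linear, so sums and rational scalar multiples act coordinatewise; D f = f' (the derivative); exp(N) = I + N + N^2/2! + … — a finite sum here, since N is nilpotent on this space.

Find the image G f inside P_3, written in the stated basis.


g(x) = -2x^3 + (15/2)x^2 - (31/3)x + 29/6

order-1 term: 6x^2 - 3x + 4/3
order-2 term: -6x + 3/2
order-3 term: 2
the series for exp(-D) f terminates at order 3
exp(-D) f = -2x^3 + (15/2)x^2 - (31/3)x + 29/6


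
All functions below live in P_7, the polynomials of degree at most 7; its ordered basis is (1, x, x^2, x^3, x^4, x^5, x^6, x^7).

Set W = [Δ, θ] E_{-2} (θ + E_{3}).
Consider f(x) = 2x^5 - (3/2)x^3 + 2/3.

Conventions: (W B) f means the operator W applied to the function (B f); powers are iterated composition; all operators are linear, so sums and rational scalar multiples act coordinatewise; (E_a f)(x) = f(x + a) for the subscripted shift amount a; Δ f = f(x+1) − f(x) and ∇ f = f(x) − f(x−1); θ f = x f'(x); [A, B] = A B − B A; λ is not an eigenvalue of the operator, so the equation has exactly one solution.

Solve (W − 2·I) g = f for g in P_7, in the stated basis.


the result is g(x) = -x^5 - 15x^4 - (477/4)x^3 - (1341/2)x^2 - (9615/4)x - 91889/24

write g with unknown coordinates in the stated basis and equate coefficients in (W − 2·I) g = f
solving from the highest basis element down gives g = -x^5 - 15x^4 - (477/4)x^3 - (1341/2)x^2 - (9615/4)x - 91889/24
check: W g = -30x^4 - 240x^3 - 1341x^2 - (9615/2)x - 30627/4
so W g − 2·g = 2x^5 - (3/2)x^3 + 2/3 = f ✓


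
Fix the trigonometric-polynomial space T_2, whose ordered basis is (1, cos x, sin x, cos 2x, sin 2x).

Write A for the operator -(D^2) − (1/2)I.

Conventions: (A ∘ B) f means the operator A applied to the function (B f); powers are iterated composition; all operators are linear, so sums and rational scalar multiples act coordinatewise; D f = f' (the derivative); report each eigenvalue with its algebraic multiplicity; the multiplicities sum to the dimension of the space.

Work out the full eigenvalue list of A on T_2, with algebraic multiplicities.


λ = -1/2 (multiplicity 1), λ = 1/2 (multiplicity 2), λ = 7/2 (multiplicity 2)

image of 1: -1/2
image of cos x: (1/2)cos x
image of sin x: (1/2)sin x
image of cos 2x: (7/2)cos 2x
image of sin 2x: (7/2)sin 2x
the matrix is diagonal; its diagonal is (-1/2, 1/2, 1/2, 7/2, 7/2)
for a triangular matrix the eigenvalues are the diagonal entries, with algebraic multiplicity their repetition count


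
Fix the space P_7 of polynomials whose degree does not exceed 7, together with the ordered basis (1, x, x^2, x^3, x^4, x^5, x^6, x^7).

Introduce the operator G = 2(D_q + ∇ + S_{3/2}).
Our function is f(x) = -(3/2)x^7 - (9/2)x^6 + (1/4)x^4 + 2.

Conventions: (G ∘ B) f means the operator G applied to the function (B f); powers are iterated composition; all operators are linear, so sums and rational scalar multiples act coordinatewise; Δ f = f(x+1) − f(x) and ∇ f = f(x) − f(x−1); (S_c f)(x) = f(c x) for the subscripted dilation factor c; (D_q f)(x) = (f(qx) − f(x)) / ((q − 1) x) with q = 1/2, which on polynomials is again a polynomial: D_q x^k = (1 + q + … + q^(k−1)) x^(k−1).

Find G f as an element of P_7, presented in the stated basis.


g(x) = -(6561/128)x^7 - (4143/32)x^6 - (279/32)x^5 + (1041/32)x^4 - (1153/16)x^3 + 69x^2 - 31x + 19/2

D_q f = -(381/128)x^6 - (567/64)x^5 + (15/32)x^3
∇ f = -(21/2)x^6 + (9/2)x^5 + 15x^4 - (73/2)x^3 + (69/2)x^2 - (31/2)x + 11/4
S_{3/2} f = -(6561/256)x^7 - (6561/128)x^6 + (81/64)x^4 + 2
(D_q + ∇ + S_{3/2}) f = -(6561/256)x^7 - (4143/64)x^6 - (279/64)x^5 + (1041/64)x^4 - (1153/32)x^3 + (69/2)x^2 - (31/2)x + 19/4
(2(D_q + ∇ + S_{3/2})) f = -(6561/128)x^7 - (4143/32)x^6 - (279/32)x^5 + (1041/32)x^4 - (1153/16)x^3 + 69x^2 - 31x + 19/2


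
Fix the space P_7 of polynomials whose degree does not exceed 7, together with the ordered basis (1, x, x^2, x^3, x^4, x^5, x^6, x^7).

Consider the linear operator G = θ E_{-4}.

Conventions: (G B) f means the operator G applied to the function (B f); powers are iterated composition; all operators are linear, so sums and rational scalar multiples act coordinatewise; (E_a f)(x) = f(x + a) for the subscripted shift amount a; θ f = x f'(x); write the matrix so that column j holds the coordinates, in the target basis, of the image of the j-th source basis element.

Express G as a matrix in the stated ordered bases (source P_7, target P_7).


the matrix is [[0, 0, 0, 0, 0, 0, 0, 0]; [0, 1, -8, 48, -256, 1280, -6144, 28672]; [0, 0, 2, -24, 192, -1280, 7680, -43008]; [0, 0, 0, 3, -48, 480, -3840, 26880]; [0, 0, 0, 0, 4, -80, 960, -8960]; [0, 0, 0, 0, 0, 5, -120, 1680]; [0, 0, 0, 0, 0, 0, 6, -168]; [0, 0, 0, 0, 0, 0, 0, 7]] (rows listed top to bottom)

image of 1: 0
image of x: x
image of x^2: 2x^2 - 8x
image of x^3: 3x^3 - 24x^2 + 48x
image of x^4: 4x^4 - 48x^3 + 192x^2 - 256x
image of x^5: 5x^5 - 80x^4 + 480x^3 - 1280x^2 + 1280x
image of x^6: 6x^6 - 120x^5 + 960x^4 - 3840x^3 + 7680x^2 - 6144x
image of x^7: 7x^7 - 168x^6 + 1680x^5 - 8960x^4 + 26880x^3 - 43008x^2 + 28672x
each image's coordinates form column j of the matrix


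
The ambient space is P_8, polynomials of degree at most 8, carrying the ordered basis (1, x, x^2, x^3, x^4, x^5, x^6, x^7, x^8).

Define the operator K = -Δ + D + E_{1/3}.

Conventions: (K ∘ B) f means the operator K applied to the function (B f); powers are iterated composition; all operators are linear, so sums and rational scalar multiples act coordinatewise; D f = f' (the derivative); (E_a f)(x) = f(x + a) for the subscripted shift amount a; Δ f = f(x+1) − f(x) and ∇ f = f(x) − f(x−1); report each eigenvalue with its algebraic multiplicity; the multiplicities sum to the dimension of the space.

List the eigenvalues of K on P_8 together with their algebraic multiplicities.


image of 1: 1
image of x: x + 1/3
image of x^2: x^2 + (2/3)x - 8/9
image of x^3: x^3 + x^2 - (8/3)x - 26/27
image of x^4: x^4 + (4/3)x^3 - (16/3)x^2 - (104/27)x - 80/81
image of x^5: x^5 + (5/3)x^4 - (80/9)x^3 - (260/27)x^2 - (400/81)x - 242/243
image of x^6: x^6 + 2x^5 - (40/3)x^4 - (520/27)x^3 - (400/27)x^2 - (484/81)x - 728/729
image of x^7: x^7 + (7/3)x^6 - (56/3)x^5 - (910/27)x^4 - (2800/81)x^3 - (1694/81)x^2 - (5096/729)x - 2186/2187
image of x^8: x^8 + (8/3)x^7 - (224/9)x^6 - (1456/27)x^5 - (5600/81)x^4 - (13552/243)x^3 - (20384/729)x^2 - (17488/2187)x - 6560/6561
the matrix is upper triangular; its diagonal is (1, 1, 1, 1, 1, 1, 1, 1, 1)
for a triangular matrix the eigenvalues are the diagonal entries, with algebraic multiplicity their repetition count

λ = 1 (multiplicity 9)


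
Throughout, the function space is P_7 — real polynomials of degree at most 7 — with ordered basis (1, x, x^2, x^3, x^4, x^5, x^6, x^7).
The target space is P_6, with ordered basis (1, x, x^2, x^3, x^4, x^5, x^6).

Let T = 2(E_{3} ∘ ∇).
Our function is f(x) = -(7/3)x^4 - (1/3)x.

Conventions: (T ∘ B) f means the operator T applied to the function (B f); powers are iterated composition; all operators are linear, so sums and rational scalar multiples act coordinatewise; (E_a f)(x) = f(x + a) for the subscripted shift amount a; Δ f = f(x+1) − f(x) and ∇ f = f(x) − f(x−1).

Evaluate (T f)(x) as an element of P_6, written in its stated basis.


g(x) = -(56/3)x^3 - 140x^2 - (1064/3)x - 304

∇ f = -(28/3)x^3 + 14x^2 - (28/3)x + 2
E_{3} ∇ f = -(28/3)x^3 - 70x^2 - (532/3)x - 152
(2(E_{3} ∘ ∇)) f = -(56/3)x^3 - 140x^2 - (1064/3)x - 304


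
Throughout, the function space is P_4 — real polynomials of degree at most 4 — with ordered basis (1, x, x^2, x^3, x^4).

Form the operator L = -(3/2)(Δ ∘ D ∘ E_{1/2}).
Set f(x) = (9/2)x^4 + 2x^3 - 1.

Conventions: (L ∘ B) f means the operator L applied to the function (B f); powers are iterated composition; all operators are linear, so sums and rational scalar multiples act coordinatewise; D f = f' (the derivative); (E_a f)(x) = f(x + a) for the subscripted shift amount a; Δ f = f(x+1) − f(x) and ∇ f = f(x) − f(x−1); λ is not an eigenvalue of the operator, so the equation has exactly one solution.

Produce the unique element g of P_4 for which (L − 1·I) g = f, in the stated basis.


write g with unknown coordinates in the stated basis and equate coefficients in (L − 1·I) g = f
solving from the highest basis element down gives g = -(9/2)x^4 - 2x^3 + 81x^2 + 180x - 545/4
check: L g = 81x^2 + 180x - 549/4
so L g − 1·g = (9/2)x^4 + 2x^3 - 1 = f ✓

g(x) = -(9/2)x^4 - 2x^3 + 81x^2 + 180x - 545/4


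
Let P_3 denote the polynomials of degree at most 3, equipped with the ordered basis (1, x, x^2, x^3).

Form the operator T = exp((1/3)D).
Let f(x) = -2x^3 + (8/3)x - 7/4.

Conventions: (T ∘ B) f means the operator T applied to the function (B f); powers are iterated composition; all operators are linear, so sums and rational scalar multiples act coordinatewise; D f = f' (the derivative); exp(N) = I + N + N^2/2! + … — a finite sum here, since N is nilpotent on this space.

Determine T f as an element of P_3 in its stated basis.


g(x) = -2x^3 - 2x^2 + 2x - 101/108

order-1 term: -2x^2 + 8/9
order-2 term: -(2/3)x
order-3 term: -2/27
the series for exp((1/3)D) f terminates at order 3
exp((1/3)D) f = -2x^3 - 2x^2 + 2x - 101/108


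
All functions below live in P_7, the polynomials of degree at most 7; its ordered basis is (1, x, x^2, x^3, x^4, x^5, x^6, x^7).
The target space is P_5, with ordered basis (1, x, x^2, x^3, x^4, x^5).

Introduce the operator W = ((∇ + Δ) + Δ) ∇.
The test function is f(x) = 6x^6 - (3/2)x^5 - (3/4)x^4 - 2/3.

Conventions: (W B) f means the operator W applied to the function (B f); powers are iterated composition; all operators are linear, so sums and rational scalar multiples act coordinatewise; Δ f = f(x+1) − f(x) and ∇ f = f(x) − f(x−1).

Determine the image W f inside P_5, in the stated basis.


∇ f = 36x^5 - (195/2)x^4 + 132x^3 - (201/2)x^2 + (81/2)x - 27/4
∇ ∇ f = 180x^4 - 750x^3 + 1341x^2 - 1167x + 813/2
Δ ∇ f = 180x^4 - 30x^3 + 171x^2 - 15x + 21/2
(∇ + Δ) ∇ f = 360x^4 - 780x^3 + 1512x^2 - 1182x + 417
Δ ∇ f = 180x^4 - 30x^3 + 171x^2 - 15x + 21/2
((∇ + Δ) + Δ) ∇ f = 540x^4 - 810x^3 + 1683x^2 - 1197x + 855/2

the result is g(x) = 540x^4 - 810x^3 + 1683x^2 - 1197x + 855/2


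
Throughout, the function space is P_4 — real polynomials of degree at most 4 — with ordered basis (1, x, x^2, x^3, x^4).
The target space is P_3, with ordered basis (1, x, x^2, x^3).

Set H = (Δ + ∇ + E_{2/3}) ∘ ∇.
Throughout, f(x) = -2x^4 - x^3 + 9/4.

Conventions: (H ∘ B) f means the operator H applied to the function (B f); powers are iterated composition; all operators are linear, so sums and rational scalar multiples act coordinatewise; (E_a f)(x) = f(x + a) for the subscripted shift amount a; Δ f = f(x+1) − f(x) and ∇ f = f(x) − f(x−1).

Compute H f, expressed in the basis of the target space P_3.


∇ f = -8x^3 + 9x^2 - 5x + 1
Δ ∇ f = -24x^2 - 6x - 4
∇ ∇ f = -24x^2 + 42x - 22
E_{2/3} ∇ f = -8x^3 - 7x^2 - (11/3)x - 19/27
(Δ + ∇ + E_{2/3}) ∇ f = -8x^3 - 55x^2 + (97/3)x - 721/27

g(x) = -8x^3 - 55x^2 + (97/3)x - 721/27


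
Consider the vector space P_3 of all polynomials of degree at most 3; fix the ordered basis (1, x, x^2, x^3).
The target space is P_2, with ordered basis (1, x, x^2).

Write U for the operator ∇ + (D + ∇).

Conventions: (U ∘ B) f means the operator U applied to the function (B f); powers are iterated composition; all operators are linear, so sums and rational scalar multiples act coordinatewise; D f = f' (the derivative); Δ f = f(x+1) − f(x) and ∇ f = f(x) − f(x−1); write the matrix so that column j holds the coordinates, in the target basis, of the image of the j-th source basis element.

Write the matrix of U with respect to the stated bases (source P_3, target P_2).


the matrix is [[0, 3, -2, 2]; [0, 0, 6, -6]; [0, 0, 0, 9]] (rows listed top to bottom)

image of 1: 0
image of x: 3
image of x^2: 6x - 2
image of x^3: 9x^2 - 6x + 2
each image's coordinates form column j of the matrix


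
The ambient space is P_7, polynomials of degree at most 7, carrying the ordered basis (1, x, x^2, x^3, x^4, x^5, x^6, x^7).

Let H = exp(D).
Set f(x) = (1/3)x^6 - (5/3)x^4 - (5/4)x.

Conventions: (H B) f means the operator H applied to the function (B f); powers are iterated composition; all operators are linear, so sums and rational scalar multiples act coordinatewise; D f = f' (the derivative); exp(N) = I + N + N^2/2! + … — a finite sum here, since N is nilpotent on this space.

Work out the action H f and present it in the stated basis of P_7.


the image equals g(x) = (1/3)x^6 + 2x^5 + (10/3)x^4 - 5x^2 - (71/12)x - 31/12

order-1 term: 2x^5 - (20/3)x^3 - 5/4
order-2 term: 5x^4 - 10x^2
order-3 term: (20/3)x^3 - (20/3)x
order-4 term: 5x^2 - 5/3
order-5 term: 2x
order-6 term: 1/3
the series for exp(D) f terminates at order 6
exp(D) f = (1/3)x^6 + 2x^5 + (10/3)x^4 - 5x^2 - (71/12)x - 31/12


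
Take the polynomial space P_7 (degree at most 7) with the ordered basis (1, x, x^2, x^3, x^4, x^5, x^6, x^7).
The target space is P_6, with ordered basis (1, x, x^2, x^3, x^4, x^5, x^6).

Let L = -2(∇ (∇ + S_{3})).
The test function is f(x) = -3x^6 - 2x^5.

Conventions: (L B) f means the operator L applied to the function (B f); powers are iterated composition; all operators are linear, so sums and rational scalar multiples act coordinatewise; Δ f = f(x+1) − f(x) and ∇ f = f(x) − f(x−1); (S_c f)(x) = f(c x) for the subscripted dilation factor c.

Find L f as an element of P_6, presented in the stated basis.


the image equals g(x) = 26244x^5 - 60570x^4 + 77120x^3 - 54870x^2 + 20584x - 3150

∇ f = -18x^5 + 35x^4 - 40x^3 + 25x^2 - 8x + 1
S_{3} f = -2187x^6 - 486x^5
(∇ + S_{3}) f = -2187x^6 - 504x^5 + 35x^4 - 40x^3 + 25x^2 - 8x + 1
∇ (∇ + S_{3}) f = -13122x^5 + 30285x^4 - 38560x^3 + 27435x^2 - 10292x + 1575
(-2(∇ (∇ + S_{3}))) f = 26244x^5 - 60570x^4 + 77120x^3 - 54870x^2 + 20584x - 3150


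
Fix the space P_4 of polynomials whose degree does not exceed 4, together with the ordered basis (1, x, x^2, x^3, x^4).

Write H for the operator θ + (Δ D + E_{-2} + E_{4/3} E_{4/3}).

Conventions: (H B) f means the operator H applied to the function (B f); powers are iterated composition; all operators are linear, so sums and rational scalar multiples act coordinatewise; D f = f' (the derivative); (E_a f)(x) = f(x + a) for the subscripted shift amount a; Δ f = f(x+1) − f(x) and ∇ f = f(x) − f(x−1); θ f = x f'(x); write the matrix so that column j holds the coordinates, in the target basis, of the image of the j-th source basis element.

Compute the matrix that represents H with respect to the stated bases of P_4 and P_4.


the matrix is [[2, 2/3, 118/9, 377/27, 5716/81]; [0, 3, 4/3, 118/3, 1508/27]; [0, 0, 4, 2, 236/3]; [0, 0, 0, 5, 8/3]; [0, 0, 0, 0, 6]] (rows listed top to bottom)

image of 1: 2
image of x: 3x + 2/3
image of x^2: 4x^2 + (4/3)x + 118/9
image of x^3: 5x^3 + 2x^2 + (118/3)x + 377/27
image of x^4: 6x^4 + (8/3)x^3 + (236/3)x^2 + (1508/27)x + 5716/81
each image's coordinates form column j of the matrix


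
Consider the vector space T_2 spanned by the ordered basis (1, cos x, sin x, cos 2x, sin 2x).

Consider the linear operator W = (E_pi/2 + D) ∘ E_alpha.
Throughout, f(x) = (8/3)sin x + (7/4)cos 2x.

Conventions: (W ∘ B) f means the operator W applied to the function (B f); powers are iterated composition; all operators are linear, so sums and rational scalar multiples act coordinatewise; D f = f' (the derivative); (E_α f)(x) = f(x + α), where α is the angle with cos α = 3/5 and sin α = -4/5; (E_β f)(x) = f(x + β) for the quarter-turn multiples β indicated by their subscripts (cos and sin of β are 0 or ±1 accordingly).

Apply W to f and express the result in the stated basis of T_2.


E_alpha f = -(32/15)cos x + (8/5)sin x - (49/100)cos 2x + (42/25)sin 2x
E_pi/2 E_alpha f = (8/5)cos x + (32/15)sin x + (49/100)cos 2x - (42/25)sin 2x
D E_alpha f = (8/5)cos x + (32/15)sin x + (84/25)cos 2x + (49/50)sin 2x
(E_pi/2 + D) E_alpha f = (16/5)cos x + (64/15)sin x + (77/20)cos 2x - (7/10)sin 2x

g(x) = (16/5)cos x + (64/15)sin x + (77/20)cos 2x - (7/10)sin 2x


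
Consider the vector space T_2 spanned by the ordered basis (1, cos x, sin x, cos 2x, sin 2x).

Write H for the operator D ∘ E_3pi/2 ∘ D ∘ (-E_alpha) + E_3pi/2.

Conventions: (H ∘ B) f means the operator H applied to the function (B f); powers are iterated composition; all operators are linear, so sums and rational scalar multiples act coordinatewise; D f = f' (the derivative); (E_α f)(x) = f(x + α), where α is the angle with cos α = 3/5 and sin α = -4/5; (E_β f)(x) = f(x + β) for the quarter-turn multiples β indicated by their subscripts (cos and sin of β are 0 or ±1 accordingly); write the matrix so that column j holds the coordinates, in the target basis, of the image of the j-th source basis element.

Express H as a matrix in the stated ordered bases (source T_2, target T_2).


image of 1: 1
image of cos x: -(4/5)cos x + (8/5)sin x
image of sin x: -(8/5)cos x - (4/5)sin x
image of cos 2x: (3/25)cos 2x - (96/25)sin 2x
image of sin 2x: (96/25)cos 2x + (3/25)sin 2x
each image's coordinates form column j of the matrix

the matrix is [[1, 0, 0, 0, 0]; [0, -4/5, -8/5, 0, 0]; [0, 8/5, -4/5, 0, 0]; [0, 0, 0, 3/25, 96/25]; [0, 0, 0, -96/25, 3/25]] (rows listed top to bottom)


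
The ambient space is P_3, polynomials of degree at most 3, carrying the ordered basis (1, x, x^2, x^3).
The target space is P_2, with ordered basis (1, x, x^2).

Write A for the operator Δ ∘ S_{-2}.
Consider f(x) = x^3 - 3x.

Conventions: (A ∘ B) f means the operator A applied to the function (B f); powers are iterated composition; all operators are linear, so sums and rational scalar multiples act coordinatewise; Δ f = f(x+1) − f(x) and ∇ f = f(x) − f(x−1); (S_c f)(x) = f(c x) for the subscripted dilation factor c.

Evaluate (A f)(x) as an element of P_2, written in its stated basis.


the result is g(x) = -24x^2 - 24x - 2

S_{-2} f = -8x^3 + 6x
Δ S_{-2} f = -24x^2 - 24x - 2


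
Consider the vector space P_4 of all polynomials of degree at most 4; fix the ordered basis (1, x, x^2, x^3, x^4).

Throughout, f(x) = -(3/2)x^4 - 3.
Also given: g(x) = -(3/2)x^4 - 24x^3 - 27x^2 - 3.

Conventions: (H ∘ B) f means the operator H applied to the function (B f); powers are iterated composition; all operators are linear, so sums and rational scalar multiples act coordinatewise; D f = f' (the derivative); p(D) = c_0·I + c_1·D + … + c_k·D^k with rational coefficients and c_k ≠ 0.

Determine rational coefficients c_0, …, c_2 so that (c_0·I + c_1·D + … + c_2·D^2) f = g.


p(D) = I + 4·D + (3/2)·D^2, i.e. c_0 = 1, c_1 = 4, c_2 = 3/2

D^0 f = -(3/2)x^4 - 3
D^1 f = -6x^3
D^2 f = -18x^2
matching coefficients of g against c_0 f + c_1 Df + … from the top degree down determines the c_i
solution: c_0 = 1, c_1 = 4, c_2 = 3/2


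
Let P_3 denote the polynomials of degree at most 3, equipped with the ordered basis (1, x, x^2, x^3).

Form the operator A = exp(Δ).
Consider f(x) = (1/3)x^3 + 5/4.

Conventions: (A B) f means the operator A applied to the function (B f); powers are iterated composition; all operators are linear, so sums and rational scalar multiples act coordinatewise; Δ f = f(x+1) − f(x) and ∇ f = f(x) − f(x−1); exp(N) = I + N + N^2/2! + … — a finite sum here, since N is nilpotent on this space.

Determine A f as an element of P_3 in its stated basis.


order-1 term: x^2 + x + 1/3
order-2 term: x + 1
order-3 term: 1/3
the series for exp(Δ) f terminates at order 3
exp(Δ) f = (1/3)x^3 + x^2 + 2x + 35/12

the image equals g(x) = (1/3)x^3 + x^2 + 2x + 35/12


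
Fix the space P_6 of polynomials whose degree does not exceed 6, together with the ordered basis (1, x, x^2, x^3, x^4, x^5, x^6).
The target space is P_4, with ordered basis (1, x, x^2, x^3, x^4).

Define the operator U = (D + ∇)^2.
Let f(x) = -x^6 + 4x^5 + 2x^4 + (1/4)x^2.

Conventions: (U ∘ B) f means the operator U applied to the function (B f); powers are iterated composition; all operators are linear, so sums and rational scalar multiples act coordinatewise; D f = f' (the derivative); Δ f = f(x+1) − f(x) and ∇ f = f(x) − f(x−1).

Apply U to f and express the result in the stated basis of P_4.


the result is g(x) = -120x^4 + 560x^3 - 714x^2 + 584x - 188

D f = -6x^5 + 20x^4 + 8x^3 + (1/2)x
∇ f = -6x^5 + 35x^4 - 52x^3 + 43x^2 - (35/2)x + 11/4
(D + ∇) f = -12x^5 + 55x^4 - 44x^3 + 43x^2 - 17x + 11/4
D (D + ∇) f = -60x^4 + 220x^3 - 132x^2 + 86x - 17
∇ (D + ∇) f = -60x^4 + 340x^3 - 582x^2 + 498x - 171
(D + ∇) (D + ∇) f = -120x^4 + 560x^3 - 714x^2 + 584x - 188
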